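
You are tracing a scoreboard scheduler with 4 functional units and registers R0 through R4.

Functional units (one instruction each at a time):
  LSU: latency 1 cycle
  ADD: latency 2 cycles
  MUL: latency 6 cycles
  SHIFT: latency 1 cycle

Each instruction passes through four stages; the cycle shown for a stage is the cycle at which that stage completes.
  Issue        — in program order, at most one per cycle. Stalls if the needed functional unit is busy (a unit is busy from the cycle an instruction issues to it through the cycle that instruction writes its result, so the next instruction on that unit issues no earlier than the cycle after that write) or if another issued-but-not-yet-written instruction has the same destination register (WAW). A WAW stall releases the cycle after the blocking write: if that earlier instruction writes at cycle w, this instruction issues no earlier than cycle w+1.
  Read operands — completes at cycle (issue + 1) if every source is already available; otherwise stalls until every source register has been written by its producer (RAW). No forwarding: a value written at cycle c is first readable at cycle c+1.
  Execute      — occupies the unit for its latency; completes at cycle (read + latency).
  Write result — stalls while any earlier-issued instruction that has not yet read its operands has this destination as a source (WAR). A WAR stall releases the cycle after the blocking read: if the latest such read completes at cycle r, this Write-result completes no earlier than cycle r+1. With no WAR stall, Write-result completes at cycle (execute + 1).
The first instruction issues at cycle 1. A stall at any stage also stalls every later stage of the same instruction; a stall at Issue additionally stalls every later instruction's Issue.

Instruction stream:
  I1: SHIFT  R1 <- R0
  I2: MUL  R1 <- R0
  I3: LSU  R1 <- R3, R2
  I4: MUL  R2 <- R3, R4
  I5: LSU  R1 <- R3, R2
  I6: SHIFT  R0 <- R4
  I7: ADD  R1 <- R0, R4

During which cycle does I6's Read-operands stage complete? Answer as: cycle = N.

cycle = 20

I1 -> (1, 2, 3, 4)
I2 -> (5, 6, 12, 13)  // WAW R1: wait I1 write@4
I3 -> (14, 15, 16, 17)  // WAW R1: wait I2 write@13
I4 -> (15, 16, 22, 23)
I5 -> (18, 24, 25, 26)  // struct: LSU busy until I3 writes@17, RAW R2: wait I4 write@23
I6 -> (19, 20, 21, 22)
I7 -> (27, 28, 30, 31)  // WAW R1: wait I5 write@26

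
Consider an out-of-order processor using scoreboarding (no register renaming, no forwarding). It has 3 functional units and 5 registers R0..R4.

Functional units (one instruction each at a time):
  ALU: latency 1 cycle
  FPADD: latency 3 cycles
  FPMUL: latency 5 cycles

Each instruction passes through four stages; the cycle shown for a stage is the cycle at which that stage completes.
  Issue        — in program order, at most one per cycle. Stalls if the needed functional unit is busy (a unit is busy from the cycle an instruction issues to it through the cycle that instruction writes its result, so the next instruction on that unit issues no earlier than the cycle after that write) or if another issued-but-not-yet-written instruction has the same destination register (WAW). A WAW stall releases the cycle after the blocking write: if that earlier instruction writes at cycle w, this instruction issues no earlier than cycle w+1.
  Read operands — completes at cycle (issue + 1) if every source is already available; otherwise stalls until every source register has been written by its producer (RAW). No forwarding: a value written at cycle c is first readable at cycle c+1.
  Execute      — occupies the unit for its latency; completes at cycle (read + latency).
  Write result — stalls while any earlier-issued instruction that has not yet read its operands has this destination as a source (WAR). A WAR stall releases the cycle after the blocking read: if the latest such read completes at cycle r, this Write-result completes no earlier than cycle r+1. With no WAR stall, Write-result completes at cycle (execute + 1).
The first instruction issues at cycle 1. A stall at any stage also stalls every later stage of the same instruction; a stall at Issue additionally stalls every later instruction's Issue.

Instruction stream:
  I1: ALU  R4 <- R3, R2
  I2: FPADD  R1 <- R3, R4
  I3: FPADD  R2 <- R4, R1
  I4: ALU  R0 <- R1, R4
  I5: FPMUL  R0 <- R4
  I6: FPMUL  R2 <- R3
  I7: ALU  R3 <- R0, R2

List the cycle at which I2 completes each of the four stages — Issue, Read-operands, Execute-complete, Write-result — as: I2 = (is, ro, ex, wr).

t=1  I1 issues→ALU
t=2  I1 reads · I2 issues→FPADD
t=3  I1 exec-done
t=4  I1 writes R4
t=5  I2 reads
t=8  I2 exec-done
t=9  I2 writes R1
t=10  I3 issues→FPADD
t=11  I3 reads · I4 issues→ALU
t=12  I4 reads
t=13  I4 exec-done
t=14  I3 exec-done · I4 writes R0
t=15  I3 writes R2 · I5 issues→FPMUL
t=16  I5 reads
t=21  I5 exec-done
t=22  I5 writes R0
t=23  I6 issues→FPMUL
t=24  I6 reads · I7 issues→ALU
t=29  I6 exec-done
t=30  I6 writes R2
t=31  I7 reads
t=32  I7 exec-done
t=33  I7 writes R3

I2 = (2, 5, 8, 9)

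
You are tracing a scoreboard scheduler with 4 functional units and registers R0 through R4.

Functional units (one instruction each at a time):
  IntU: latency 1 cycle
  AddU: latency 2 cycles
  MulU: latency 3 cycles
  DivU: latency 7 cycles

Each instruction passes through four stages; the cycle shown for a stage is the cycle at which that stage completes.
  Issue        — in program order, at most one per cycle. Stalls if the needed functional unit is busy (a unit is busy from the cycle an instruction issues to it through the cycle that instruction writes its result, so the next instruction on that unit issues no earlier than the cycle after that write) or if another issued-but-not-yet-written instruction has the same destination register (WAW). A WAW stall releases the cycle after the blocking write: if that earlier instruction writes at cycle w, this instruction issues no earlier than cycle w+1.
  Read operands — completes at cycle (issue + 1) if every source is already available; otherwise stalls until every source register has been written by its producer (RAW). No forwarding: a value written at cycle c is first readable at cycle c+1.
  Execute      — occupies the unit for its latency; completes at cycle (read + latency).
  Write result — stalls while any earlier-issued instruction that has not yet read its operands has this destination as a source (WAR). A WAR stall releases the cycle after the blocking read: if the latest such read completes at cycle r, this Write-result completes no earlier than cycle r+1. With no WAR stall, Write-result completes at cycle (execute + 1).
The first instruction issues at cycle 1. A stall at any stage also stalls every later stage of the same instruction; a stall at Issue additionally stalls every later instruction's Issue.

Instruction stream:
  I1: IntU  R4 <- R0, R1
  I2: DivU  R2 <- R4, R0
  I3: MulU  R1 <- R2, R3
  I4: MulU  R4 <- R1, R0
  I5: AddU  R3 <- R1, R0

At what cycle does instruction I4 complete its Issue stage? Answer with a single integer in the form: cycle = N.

cycle = 19

c1: I1 issues→IntU
c2: I1 reads, I2 issues→DivU
c3: I1 exec-done, I3 issues→MulU
c4: I1 writes R4
c5: I2 reads
c12: I2 exec-done
c13: I2 writes R2
c14: I3 reads
c17: I3 exec-done
c18: I3 writes R1
c19: I4 issues→MulU
c20: I4 reads, I5 issues→AddU
c21: I5 reads
c23: I4 exec-done, I5 exec-done
c24: I4 writes R4, I5 writes R3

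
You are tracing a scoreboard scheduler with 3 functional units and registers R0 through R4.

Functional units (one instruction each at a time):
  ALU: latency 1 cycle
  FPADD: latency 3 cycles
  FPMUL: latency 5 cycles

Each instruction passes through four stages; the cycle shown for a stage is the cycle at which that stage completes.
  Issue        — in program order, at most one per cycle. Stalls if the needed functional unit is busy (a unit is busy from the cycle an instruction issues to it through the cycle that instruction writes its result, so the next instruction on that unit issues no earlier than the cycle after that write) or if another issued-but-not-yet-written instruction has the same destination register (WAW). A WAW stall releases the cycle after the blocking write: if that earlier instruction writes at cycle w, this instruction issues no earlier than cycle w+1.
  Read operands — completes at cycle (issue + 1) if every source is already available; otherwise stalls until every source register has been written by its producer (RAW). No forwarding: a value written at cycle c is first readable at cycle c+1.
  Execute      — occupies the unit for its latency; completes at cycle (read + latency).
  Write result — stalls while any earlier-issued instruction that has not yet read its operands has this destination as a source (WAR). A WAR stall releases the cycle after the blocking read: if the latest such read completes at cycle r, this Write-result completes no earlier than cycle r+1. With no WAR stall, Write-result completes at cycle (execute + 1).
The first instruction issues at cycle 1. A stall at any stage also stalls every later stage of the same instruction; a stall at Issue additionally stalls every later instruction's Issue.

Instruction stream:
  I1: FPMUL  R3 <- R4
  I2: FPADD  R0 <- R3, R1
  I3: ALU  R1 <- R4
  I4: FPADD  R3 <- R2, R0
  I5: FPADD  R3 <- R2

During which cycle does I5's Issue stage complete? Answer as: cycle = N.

cycle = 20

cycle 1: I1 issues→FPMUL
cycle 2: I1 reads · I2 issues→FPADD
cycle 3: I3 issues→ALU
cycle 4: I3 reads
cycle 5: I3 exec-done
cycle 7: I1 exec-done
cycle 8: I1 writes R3
cycle 9: I2 reads
cycle 10: I3 writes R1
cycle 12: I2 exec-done
cycle 13: I2 writes R0
cycle 14: I4 issues→FPADD
cycle 15: I4 reads
cycle 18: I4 exec-done
cycle 19: I4 writes R3
cycle 20: I5 issues→FPADD
cycle 21: I5 reads
cycle 24: I5 exec-done
cycle 25: I5 writes R3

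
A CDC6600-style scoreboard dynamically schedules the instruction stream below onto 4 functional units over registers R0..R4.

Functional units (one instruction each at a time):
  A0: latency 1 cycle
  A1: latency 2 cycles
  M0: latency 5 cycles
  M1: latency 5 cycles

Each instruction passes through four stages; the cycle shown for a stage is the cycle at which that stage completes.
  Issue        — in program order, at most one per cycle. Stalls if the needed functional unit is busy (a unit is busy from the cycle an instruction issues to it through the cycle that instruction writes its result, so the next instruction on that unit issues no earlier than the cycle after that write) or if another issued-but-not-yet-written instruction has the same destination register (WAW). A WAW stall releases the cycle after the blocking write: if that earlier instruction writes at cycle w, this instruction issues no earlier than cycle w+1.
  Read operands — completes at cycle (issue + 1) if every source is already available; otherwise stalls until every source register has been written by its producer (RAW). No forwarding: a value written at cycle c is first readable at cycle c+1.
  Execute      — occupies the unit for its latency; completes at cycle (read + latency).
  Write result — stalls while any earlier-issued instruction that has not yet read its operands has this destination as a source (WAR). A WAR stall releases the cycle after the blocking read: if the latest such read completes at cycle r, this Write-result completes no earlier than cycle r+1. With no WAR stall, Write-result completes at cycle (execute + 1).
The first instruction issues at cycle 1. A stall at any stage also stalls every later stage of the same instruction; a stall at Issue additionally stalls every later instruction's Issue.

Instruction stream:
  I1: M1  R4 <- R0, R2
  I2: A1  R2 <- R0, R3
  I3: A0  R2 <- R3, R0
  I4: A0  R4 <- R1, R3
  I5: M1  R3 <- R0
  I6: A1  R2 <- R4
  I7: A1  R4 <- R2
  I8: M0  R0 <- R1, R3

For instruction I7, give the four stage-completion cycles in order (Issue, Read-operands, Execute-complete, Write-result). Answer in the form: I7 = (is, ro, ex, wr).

c1: issue I1 (M1)
c2: I1 read-ops · issue I2 (A1)
c3: I2 read-ops
c5: I2 finished on A1
c6: I2→R2
c7: I1 finished on M1 · issue I3 (A0)
c8: I1→R4 · I3 read-ops
c9: I3 finished on A0
c10: I3→R2
c11: issue I4 (A0)
c12: I4 read-ops · issue I5 (M1)
c13: I4 finished on A0 · I5 read-ops · issue I6 (A1)
c14: I4→R4
c15: I6 read-ops
c17: I6 finished on A1
c18: I5 finished on M1 · I6→R2
c19: I5→R3 · issue I7 (A1)
c20: I7 read-ops · issue I8 (M0)
c21: I8 read-ops
c22: I7 finished on A1
c23: I7→R4
c26: I8 finished on M0
c27: I8→R0

I7 = (19, 20, 22, 23)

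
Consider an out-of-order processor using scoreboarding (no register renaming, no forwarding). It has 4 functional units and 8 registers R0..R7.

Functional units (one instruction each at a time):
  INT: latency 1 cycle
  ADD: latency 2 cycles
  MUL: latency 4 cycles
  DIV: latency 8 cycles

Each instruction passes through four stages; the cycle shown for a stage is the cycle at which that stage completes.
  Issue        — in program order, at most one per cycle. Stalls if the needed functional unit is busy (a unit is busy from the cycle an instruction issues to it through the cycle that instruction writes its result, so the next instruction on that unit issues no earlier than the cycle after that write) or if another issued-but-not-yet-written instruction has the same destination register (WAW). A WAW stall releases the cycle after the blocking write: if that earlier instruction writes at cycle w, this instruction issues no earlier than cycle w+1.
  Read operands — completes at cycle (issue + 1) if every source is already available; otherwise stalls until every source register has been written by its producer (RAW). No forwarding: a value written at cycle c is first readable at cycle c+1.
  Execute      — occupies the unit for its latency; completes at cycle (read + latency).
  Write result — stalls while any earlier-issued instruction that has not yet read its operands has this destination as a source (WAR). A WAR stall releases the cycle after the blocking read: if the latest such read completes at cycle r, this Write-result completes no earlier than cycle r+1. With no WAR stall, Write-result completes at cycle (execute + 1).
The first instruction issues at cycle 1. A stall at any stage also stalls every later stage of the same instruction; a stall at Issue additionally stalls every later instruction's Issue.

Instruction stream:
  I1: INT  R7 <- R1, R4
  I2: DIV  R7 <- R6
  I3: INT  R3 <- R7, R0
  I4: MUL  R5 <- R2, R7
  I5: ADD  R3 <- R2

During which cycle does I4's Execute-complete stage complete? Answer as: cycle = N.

  I1 | 1 | 2 | 3 | 4
  I2 | 5 | 6 | 14 | 15   WAW R7: wait I1 write@4
  I3 | 6 | 16 | 17 | 18   RAW R7: wait I2 write@15
  I4 | 7 | 16 | 20 | 21   RAW R7: wait I2 write@15
  I5 | 19 | 20 | 22 | 23   WAW R3: wait I3 write@18

cycle = 20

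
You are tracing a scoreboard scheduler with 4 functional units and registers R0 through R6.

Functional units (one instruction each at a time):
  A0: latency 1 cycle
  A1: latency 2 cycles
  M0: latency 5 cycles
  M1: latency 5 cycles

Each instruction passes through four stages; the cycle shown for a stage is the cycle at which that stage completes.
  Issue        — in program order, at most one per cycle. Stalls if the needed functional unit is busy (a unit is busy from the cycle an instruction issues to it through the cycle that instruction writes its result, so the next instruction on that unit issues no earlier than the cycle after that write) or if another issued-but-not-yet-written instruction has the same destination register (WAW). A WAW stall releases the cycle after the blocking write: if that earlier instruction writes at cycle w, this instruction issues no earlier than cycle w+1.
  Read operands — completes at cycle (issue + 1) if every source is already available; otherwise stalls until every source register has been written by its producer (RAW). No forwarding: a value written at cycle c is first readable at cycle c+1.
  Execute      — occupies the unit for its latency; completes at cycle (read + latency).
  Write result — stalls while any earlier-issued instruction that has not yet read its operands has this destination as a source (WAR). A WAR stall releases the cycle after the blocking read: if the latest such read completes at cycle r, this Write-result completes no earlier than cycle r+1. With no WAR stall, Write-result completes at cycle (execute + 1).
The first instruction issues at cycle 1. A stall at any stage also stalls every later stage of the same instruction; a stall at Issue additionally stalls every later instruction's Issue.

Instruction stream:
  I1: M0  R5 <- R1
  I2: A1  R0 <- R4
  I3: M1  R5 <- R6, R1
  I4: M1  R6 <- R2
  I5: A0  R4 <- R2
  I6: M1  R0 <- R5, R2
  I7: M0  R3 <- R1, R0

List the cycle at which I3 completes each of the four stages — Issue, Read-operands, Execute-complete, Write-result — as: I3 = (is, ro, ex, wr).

t=1  issue I1 (M0)
t=2  I1 read-ops · issue I2 (A1)
t=3  I2 read-ops
t=5  I2 finished on A1
t=6  I2→R0
t=7  I1 finished on M0
t=8  I1→R5
t=9  issue I3 (M1)
t=10  I3 read-ops
t=15  I3 finished on M1
t=16  I3→R5
t=17  issue I4 (M1)
t=18  I4 read-ops · issue I5 (A0)
t=19  I5 read-ops
t=20  I5 finished on A0
t=21  I5→R4
t=23  I4 finished on M1
t=24  I4→R6
t=25  issue I6 (M1)
t=26  I6 read-ops · issue I7 (M0)
t=31  I6 finished on M1
t=32  I6→R0
t=33  I7 read-ops
t=38  I7 finished on M0
t=39  I7→R3

I3 = (9, 10, 15, 16)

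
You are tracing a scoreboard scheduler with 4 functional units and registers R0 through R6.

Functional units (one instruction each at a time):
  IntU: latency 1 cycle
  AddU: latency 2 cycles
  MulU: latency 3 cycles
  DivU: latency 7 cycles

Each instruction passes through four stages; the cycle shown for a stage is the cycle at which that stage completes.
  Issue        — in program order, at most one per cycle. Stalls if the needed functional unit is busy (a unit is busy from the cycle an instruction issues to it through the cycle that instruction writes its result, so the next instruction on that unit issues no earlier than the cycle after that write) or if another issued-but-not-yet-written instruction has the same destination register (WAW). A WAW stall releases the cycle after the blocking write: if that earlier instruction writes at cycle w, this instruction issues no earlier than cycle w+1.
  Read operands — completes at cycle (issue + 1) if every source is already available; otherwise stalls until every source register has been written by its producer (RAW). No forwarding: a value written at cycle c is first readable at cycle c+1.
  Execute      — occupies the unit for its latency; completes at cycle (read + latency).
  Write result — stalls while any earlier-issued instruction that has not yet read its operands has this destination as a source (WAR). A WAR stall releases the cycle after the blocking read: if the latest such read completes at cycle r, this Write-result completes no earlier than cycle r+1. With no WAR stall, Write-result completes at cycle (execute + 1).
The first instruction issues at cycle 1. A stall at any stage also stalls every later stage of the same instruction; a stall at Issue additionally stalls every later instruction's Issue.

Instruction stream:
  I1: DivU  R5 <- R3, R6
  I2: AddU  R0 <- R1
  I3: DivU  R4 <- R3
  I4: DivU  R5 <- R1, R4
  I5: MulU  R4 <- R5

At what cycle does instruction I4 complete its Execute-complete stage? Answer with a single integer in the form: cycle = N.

[1] issue I1 (DivU)
[2] I1 read-ops | issue I2 (AddU)
[3] I2 read-ops
[5] I2 finished on AddU
[6] I2→R0
[9] I1 finished on DivU
[10] I1→R5
[11] issue I3 (DivU)
[12] I3 read-ops
[19] I3 finished on DivU
[20] I3→R4
[21] issue I4 (DivU)
[22] I4 read-ops | issue I5 (MulU)
[29] I4 finished on DivU
[30] I4→R5
[31] I5 read-ops
[34] I5 finished on MulU
[35] I5→R4

cycle = 29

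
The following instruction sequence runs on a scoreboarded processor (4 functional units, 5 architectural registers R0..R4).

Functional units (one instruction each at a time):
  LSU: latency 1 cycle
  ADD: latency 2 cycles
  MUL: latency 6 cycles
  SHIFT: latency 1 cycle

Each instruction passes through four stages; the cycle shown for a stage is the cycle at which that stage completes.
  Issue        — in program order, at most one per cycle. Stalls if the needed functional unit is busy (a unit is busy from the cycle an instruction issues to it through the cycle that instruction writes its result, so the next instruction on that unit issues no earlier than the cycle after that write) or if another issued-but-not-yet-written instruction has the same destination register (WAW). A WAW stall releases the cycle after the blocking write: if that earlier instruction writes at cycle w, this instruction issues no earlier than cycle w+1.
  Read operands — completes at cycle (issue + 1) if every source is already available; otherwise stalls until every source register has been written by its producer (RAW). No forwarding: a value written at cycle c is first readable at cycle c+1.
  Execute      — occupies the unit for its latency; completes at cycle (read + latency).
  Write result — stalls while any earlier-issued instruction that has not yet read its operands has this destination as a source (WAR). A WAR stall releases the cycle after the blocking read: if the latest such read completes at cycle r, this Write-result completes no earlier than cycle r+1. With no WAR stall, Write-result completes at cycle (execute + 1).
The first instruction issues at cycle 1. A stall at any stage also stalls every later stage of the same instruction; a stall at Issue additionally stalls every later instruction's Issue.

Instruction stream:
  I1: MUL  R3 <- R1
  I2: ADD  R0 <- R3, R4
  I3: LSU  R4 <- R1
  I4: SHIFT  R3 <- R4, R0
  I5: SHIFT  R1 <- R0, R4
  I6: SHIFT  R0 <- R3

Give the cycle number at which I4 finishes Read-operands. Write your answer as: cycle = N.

cycle = 14

  I1 | 1 | 2 | 8 | 9
  I2 | 2 | 10 | 12 | 13   RAW R3: wait I1 write@9
  I3 | 3 | 4 | 5 | 11   WAR R4: wait I2 read@10
  I4 | 10 | 14 | 15 | 16   WAW R3: wait I1 write@9 · RAW R0: wait I2 write@13
  I5 | 17 | 18 | 19 | 20   struct: SHIFT busy until I4 writes@16
  I6 | 21 | 22 | 23 | 24   struct: SHIFT busy until I5 writes@20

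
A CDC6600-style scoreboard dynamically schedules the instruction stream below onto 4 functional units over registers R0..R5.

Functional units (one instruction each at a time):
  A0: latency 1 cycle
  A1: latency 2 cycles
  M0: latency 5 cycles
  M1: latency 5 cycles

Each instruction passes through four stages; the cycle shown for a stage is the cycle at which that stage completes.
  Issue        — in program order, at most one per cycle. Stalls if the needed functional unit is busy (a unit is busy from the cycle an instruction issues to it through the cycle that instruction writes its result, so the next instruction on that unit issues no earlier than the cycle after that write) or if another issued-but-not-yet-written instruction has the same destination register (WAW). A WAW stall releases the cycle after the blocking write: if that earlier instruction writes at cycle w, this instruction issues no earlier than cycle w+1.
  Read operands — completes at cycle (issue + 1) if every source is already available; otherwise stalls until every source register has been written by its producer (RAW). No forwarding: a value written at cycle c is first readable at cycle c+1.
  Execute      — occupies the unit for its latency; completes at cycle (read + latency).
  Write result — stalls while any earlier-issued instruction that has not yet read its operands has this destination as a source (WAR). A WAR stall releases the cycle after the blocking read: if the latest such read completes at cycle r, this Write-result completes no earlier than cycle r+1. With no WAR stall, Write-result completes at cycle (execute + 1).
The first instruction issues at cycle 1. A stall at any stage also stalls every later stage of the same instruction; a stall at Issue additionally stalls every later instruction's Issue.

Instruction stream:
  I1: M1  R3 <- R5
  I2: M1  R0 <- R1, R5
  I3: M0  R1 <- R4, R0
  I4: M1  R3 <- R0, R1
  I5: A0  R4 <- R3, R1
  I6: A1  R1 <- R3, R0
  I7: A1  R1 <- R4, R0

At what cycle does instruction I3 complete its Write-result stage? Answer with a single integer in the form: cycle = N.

c1: I1→M1
c2: I1 RO
c7: I1 EX
c8: I1 WR R3
c9: I2→M1
c10: I2 RO · I3→M0
c15: I2 EX
c16: I2 WR R0
c17: I3 RO · I4→M1
c18: I5→A0
c22: I3 EX
c23: I3 WR R1
c24: I4 RO · I6→A1
c29: I4 EX
c30: I4 WR R3
c31: I5 RO · I6 RO
c32: I5 EX
c33: I5 WR R4 · I6 EX
c34: I6 WR R1
c35: I7→A1
c36: I7 RO
c38: I7 EX
c39: I7 WR R1

cycle = 23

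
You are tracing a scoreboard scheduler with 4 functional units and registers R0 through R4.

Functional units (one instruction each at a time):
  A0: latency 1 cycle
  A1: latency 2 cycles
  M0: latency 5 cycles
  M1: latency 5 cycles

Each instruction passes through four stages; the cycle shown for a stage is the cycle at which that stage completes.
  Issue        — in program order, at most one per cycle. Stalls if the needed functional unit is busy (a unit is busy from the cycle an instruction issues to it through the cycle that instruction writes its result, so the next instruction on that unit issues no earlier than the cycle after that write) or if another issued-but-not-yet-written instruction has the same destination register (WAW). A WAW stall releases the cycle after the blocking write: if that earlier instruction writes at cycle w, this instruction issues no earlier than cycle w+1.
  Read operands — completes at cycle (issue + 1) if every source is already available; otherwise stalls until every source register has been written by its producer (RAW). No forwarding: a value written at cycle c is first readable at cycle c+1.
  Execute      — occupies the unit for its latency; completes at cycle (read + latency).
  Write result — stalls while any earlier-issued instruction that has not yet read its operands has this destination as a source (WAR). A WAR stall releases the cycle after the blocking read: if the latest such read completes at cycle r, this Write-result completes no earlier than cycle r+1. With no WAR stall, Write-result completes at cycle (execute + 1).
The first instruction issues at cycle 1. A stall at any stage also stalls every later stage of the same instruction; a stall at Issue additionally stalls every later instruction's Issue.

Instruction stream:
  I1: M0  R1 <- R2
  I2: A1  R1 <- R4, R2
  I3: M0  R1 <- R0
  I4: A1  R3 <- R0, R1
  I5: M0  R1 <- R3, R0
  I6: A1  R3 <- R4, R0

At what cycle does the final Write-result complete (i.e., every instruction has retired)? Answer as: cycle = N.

cycle = 32

c1: I1 dispatched to M0
c2: I1 operands ready
c7: I1 complete
c8: R1←I1
c9: I2 dispatched to A1
c10: I2 operands ready
c12: I2 complete
c13: R1←I2
c14: I3 dispatched to M0
c15: I3 operands ready, I4 dispatched to A1
c20: I3 complete
c21: R1←I3
c22: I4 operands ready, I5 dispatched to M0
c24: I4 complete
c25: R3←I4
c26: I5 operands ready, I6 dispatched to A1
c27: I6 operands ready
c29: I6 complete
c30: R3←I6
c31: I5 complete
c32: R1←I5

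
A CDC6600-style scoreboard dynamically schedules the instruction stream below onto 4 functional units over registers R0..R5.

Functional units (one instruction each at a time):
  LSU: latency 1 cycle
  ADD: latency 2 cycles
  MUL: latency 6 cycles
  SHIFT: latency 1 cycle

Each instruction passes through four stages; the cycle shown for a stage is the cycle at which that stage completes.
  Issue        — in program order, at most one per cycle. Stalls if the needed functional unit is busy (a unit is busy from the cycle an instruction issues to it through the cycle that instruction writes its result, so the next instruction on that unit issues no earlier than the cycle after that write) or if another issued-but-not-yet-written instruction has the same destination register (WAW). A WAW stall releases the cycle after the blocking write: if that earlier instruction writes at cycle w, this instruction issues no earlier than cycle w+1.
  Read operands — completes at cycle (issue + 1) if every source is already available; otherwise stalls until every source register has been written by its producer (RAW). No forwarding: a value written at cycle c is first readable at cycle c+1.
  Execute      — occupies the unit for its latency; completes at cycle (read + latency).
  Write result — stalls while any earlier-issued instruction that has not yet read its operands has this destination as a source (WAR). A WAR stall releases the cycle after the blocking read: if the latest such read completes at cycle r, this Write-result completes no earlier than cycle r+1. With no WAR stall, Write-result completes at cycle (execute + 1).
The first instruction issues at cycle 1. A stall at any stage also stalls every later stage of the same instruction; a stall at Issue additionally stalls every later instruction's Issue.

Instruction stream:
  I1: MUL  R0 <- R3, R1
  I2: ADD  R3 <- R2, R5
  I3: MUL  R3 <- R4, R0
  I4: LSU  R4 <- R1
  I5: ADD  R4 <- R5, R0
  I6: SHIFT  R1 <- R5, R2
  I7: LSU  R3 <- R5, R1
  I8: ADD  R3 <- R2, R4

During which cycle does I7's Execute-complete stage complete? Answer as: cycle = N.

cycle = 21

t=1  I1 dispatched to MUL
t=2  I1 operands ready | I2 dispatched to ADD
t=3  I2 operands ready
t=5  I2 complete
t=6  R3←I2
t=8  I1 complete
t=9  R0←I1
t=10  I3 dispatched to MUL
t=11  I3 operands ready | I4 dispatched to LSU
t=12  I4 operands ready
t=13  I4 complete
t=14  R4←I4
t=15  I5 dispatched to ADD
t=16  I5 operands ready | I6 dispatched to SHIFT
t=17  I3 complete | I6 operands ready
t=18  R3←I3 | I5 complete | I6 complete
t=19  R4←I5 | R1←I6 | I7 dispatched to LSU
t=20  I7 operands ready
t=21  I7 complete
t=22  R3←I7
t=23  I8 dispatched to ADD
t=24  I8 operands ready
t=26  I8 complete
t=27  R3←I8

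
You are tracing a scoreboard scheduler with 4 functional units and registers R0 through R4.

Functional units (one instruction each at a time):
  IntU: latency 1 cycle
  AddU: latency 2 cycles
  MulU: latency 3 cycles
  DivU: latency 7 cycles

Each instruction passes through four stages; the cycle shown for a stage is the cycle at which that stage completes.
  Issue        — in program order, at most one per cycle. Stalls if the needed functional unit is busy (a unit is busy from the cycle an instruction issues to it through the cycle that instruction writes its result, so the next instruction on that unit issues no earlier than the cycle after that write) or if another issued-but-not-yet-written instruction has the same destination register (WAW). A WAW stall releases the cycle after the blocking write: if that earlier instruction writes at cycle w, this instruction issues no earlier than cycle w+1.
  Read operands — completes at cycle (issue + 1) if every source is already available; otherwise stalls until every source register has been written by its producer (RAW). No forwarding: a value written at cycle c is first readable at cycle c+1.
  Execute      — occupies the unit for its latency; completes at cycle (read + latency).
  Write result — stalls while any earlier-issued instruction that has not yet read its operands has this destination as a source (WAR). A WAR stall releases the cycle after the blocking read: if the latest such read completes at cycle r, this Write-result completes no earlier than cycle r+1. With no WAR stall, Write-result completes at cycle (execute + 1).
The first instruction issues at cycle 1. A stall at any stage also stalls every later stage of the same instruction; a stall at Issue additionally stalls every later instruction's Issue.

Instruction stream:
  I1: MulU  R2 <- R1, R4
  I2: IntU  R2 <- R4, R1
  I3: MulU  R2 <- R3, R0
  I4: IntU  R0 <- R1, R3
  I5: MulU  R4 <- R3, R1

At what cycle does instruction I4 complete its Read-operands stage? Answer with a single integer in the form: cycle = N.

cycle = 13

[1] issue I1 (MulU)
[2] I1 read-ops
[5] I1 finished on MulU
[6] I1→R2
[7] issue I2 (IntU)
[8] I2 read-ops
[9] I2 finished on IntU
[10] I2→R2
[11] issue I3 (MulU)
[12] I3 read-ops; issue I4 (IntU)
[13] I4 read-ops
[14] I4 finished on IntU
[15] I3 finished on MulU; I4→R0
[16] I3→R2
[17] issue I5 (MulU)
[18] I5 read-ops
[21] I5 finished on MulU
[22] I5→R4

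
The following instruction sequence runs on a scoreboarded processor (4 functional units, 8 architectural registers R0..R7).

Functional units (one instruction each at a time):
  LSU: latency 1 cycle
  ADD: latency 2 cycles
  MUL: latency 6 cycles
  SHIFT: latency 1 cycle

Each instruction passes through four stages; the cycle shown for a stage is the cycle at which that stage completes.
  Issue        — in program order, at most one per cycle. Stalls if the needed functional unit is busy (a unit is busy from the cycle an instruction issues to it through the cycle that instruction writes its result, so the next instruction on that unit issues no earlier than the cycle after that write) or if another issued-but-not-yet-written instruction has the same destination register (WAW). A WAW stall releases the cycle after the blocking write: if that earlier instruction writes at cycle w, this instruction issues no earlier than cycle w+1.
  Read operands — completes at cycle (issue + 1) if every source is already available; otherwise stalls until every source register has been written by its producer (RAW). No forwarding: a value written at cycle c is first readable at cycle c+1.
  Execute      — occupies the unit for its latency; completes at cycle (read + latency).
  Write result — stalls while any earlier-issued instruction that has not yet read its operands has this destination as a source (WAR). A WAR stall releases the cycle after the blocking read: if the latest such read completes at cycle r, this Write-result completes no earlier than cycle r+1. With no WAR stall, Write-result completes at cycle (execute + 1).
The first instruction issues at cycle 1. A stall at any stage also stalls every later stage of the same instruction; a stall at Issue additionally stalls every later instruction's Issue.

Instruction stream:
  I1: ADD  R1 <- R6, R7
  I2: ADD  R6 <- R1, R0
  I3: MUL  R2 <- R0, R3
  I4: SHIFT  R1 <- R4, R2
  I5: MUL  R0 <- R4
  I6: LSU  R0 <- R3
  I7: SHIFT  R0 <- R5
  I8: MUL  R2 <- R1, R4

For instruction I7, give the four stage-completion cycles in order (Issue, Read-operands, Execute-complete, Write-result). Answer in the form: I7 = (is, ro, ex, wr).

I1  is:1  ro:2  ex:4  wr:5
I2  is:6  ro:7  ex:9  wr:10  — struct: ADD busy until I1 writes@5
I3  is:7  ro:8  ex:14  wr:15
I4  is:8  ro:16  ex:17  wr:18  — RAW R2: wait I3 write@15
I5  is:16  ro:17  ex:23  wr:24  — struct: MUL busy until I3 writes@15
I6  is:25  ro:26  ex:27  wr:28  — WAW R0: wait I5 write@24
I7  is:29  ro:30  ex:31  wr:32  — WAW R0: wait I6 write@28
I8  is:30  ro:31  ex:37  wr:38

I7 = (29, 30, 31, 32)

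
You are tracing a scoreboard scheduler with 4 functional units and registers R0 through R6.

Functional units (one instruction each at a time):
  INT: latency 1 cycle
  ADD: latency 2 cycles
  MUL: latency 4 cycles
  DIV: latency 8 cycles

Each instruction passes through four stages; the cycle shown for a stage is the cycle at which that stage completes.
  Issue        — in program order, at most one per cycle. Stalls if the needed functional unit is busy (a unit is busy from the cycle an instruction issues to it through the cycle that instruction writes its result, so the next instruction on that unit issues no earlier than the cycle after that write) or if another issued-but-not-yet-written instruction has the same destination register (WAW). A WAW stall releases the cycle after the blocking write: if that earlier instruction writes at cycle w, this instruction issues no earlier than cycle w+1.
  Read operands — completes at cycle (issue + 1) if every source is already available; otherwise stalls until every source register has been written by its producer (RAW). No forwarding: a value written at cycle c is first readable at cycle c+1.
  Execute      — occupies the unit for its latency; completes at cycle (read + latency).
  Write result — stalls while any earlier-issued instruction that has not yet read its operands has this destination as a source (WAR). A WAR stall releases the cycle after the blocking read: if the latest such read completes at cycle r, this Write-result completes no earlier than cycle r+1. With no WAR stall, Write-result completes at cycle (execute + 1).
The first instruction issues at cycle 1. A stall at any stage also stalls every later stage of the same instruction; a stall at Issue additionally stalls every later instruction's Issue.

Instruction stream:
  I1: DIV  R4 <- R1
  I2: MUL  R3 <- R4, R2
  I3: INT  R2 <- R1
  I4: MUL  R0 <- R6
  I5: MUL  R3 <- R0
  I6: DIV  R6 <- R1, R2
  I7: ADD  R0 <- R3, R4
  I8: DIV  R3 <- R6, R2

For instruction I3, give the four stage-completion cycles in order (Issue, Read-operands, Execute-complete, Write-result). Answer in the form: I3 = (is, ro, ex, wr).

I3 = (3, 4, 5, 13)

[1] I1 dispatched to DIV
[2] I1 operands ready, I2 dispatched to MUL
[3] I3 dispatched to INT
[4] I3 operands ready
[5] I3 complete
[10] I1 complete
[11] R4←I1
[12] I2 operands ready
[13] R2←I3
[16] I2 complete
[17] R3←I2
[18] I4 dispatched to MUL
[19] I4 operands ready
[23] I4 complete
[24] R0←I4
[25] I5 dispatched to MUL
[26] I5 operands ready, I6 dispatched to DIV
[27] I6 operands ready, I7 dispatched to ADD
[30] I5 complete
[31] R3←I5
[32] I7 operands ready
[34] I7 complete
[35] I6 complete, R0←I7
[36] R6←I6
[37] I8 dispatched to DIV
[38] I8 operands ready
[46] I8 complete
[47] R3←I8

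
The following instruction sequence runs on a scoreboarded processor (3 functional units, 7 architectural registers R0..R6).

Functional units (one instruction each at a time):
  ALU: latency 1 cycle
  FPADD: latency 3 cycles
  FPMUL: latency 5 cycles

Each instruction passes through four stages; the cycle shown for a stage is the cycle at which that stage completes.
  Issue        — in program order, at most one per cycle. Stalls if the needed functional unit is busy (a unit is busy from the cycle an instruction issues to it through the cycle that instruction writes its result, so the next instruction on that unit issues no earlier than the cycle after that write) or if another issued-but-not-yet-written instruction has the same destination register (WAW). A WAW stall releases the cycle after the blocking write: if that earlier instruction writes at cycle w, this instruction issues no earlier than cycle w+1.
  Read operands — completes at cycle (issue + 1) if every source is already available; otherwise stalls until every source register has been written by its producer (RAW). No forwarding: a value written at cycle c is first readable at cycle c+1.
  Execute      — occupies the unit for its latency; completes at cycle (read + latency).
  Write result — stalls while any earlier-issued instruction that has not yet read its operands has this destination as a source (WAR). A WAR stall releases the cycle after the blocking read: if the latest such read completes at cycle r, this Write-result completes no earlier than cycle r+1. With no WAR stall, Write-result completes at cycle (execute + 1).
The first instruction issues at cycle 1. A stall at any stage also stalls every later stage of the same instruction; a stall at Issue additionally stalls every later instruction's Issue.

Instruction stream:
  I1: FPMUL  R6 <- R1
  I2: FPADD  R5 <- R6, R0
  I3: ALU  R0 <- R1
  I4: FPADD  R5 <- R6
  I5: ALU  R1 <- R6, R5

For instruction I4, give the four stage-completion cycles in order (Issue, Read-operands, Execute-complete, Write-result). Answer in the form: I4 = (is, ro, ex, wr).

I4 = (14, 15, 18, 19)

I1  is:1  ro:2  ex:7  wr:8
I2  is:2  ro:9  ex:12  wr:13  — RAW R6: wait I1 write@8
I3  is:3  ro:4  ex:5  wr:10  — WAR R0: wait I2 read@9
I4  is:14  ro:15  ex:18  wr:19  — struct: FPADD busy until I2 writes@13
I5  is:15  ro:20  ex:21  wr:22  — RAW R5: wait I4 write@19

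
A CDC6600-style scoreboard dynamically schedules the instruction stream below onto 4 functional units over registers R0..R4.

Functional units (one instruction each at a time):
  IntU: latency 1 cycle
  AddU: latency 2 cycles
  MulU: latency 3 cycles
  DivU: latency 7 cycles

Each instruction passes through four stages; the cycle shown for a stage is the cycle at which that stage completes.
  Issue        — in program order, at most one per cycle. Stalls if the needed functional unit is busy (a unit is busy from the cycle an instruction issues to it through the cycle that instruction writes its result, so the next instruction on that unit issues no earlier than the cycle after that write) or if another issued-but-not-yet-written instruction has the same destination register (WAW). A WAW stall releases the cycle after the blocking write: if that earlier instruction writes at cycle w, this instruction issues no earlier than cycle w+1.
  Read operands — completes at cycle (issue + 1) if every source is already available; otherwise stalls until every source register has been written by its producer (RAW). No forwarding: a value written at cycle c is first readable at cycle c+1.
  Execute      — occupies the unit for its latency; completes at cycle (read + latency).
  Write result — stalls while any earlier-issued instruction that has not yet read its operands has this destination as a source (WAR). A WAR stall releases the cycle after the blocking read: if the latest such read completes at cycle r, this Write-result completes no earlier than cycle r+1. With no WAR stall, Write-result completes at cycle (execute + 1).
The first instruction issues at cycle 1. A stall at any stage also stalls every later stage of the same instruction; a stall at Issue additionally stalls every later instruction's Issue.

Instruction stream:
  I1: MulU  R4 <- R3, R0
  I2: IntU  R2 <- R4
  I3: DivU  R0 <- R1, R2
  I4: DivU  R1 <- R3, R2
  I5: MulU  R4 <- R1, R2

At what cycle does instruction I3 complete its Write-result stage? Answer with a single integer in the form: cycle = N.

cycle = 18

t=1  I1 dispatched to MulU
t=2  I1 operands ready · I2 dispatched to IntU
t=3  I3 dispatched to DivU
t=5  I1 complete
t=6  R4←I1
t=7  I2 operands ready
t=8  I2 complete
t=9  R2←I2
t=10  I3 operands ready
t=17  I3 complete
t=18  R0←I3
t=19  I4 dispatched to DivU
t=20  I4 operands ready · I5 dispatched to MulU
t=27  I4 complete
t=28  R1←I4
t=29  I5 operands ready
t=32  I5 complete
t=33  R4←I5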